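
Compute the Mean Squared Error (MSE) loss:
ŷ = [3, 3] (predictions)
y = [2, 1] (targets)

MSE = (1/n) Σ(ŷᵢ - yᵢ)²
MSE = 2.5

MSE = (1/2)((3-2)² + (3-1)²) = (1/2)(1 + 4) = 2.5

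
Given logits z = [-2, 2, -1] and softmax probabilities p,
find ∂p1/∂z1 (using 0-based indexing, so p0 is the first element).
∂p1/∂z1 = 0.0597

p = softmax(z) = [0.01715, 0.9362, 0.04661]
p1 = 0.9362

∂p1/∂z1 = p1(1 - p1) = 0.9362 × (1 - 0.9362) = 0.0597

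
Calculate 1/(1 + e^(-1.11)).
0.7521

sigmoid(1.11) = 1/(1 + e^(-1.11)) = 1/(1 + 0.3296) = 0.7521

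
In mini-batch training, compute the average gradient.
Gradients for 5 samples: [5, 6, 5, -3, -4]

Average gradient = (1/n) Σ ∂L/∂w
Average gradient = 1.8

Average = (1/5)(5 + 6 + 5 + -3 + -4) = 9/5 = 1.8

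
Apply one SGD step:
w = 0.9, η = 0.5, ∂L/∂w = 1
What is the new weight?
w_new = 0.4

w_new = w - η·∂L/∂w = 0.9 - 0.5×(1) = 0.9 - (0.5) = 0.4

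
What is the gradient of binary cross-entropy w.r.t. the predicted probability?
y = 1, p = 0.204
∂L/∂p = -4.902

∂L/∂p = -y/p + (1-y)/(1-p) = -1/0.204 + 0 = -4.902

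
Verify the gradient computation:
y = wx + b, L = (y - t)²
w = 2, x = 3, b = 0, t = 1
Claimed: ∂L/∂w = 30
Correct

y = (2)(3) + 0 = 6
∂L/∂y = 2(y - t) = 2(6 - 1) = 10
∂y/∂w = x = 3
∂L/∂w = 10 × 3 = 30

Claimed value: 30
Correct: The correct gradient is 30.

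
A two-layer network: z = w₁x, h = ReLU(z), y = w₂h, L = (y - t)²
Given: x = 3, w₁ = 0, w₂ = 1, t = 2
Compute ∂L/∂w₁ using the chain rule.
∂L/∂w₁ = 0

Forward pass:
z = w₁x = 0×3 = 0
h = ReLU(0) = 0
y = w₂h = 1×0 = 0

Backward pass:
∂L/∂y = 2(y - t) = 2(0 - 2) = -4
∂y/∂h = w₂ = 1
∂h/∂z = 0 (ReLU derivative)
∂z/∂w₁ = x = 3

∂L/∂w₁ = -4 × 1 × 0 × 3 = 0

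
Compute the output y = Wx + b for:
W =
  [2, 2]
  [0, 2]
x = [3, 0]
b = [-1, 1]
y = [5, 1]

Wx = [2×3 + 2×0, 0×3 + 2×0]
   = [6, 0]
y = Wx + b = [6 + -1, 0 + 1] = [5, 1]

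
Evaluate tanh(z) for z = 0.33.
0.3185

tanh(0.33) = (e^(0.33) - e^(-0.33))/(e^(0.33) + e^(-0.33)) = 0.3185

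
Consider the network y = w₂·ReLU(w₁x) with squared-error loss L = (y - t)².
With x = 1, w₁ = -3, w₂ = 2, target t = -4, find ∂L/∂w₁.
∂L/∂w₁ = 0

Forward pass:
z = w₁x = -3×1 = -3
h = ReLU(-3) = 0
y = w₂h = 2×0 = 0

Backward pass:
∂L/∂y = 2(y - t) = 2(0 - -4) = 8
∂y/∂h = w₂ = 2
∂h/∂z = 0 (ReLU derivative)
∂z/∂w₁ = x = 1

∂L/∂w₁ = 8 × 2 × 0 × 1 = 0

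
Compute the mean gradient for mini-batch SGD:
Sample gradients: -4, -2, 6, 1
Average gradient = 0.25

Average = (1/4)(-4 + -2 + 6 + 1) = 1/4 = 0.25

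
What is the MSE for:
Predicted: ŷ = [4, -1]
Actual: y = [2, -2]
MSE = 2.5

MSE = (1/2)((4-2)² + (-1--2)²) = (1/2)(4 + 1) = 2.5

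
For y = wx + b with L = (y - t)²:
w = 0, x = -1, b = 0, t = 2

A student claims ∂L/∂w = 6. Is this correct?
Incorrect

y = (0)(-1) + 0 = 0
∂L/∂y = 2(y - t) = 2(0 - 2) = -4
∂y/∂w = x = -1
∂L/∂w = -4 × -1 = 4

Claimed value: 6
Incorrect: The correct gradient is 4.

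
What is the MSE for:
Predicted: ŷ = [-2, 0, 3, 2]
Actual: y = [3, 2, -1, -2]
MSE = 15.25

MSE = (1/4)((-2-3)² + (0-2)² + (3--1)² + (2--2)²) = (1/4)(25 + 4 + 16 + 16) = 15.25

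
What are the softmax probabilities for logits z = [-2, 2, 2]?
p = [0.0091, 0.4955, 0.4955]

exp(z) = [0.1353, 7.389, 7.389]
Sum = 14.91
p = [0.0091, 0.4955, 0.4955]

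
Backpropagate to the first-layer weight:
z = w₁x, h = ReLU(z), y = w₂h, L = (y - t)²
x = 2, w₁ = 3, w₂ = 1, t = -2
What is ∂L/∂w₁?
∂L/∂w₁ = 32

Forward pass:
z = w₁x = 3×2 = 6
h = ReLU(6) = 6
y = w₂h = 1×6 = 6

Backward pass:
∂L/∂y = 2(y - t) = 2(6 - -2) = 16
∂y/∂h = w₂ = 1
∂h/∂z = 1 (ReLU derivative)
∂z/∂w₁ = x = 2

∂L/∂w₁ = 16 × 1 × 1 × 2 = 32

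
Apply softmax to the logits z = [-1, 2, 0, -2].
p = [0.0414, 0.831, 0.1125, 0.0152]

exp(z) = [0.3679, 7.389, 1, 0.1353]
Sum = 8.892
p = [0.0414, 0.831, 0.1125, 0.0152]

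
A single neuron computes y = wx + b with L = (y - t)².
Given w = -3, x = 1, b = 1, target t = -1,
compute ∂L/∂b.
∂L/∂b = -2

y = wx + b = (-3)(1) + 1 = -2
∂L/∂y = 2(y - t) = 2(-2 - -1) = -2
∂y/∂b = 1
∂L/∂b = ∂L/∂y · ∂y/∂b = -2 × 1 = -2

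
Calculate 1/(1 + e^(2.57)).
0.07109

sigmoid(-2.57) = 1/(1 + e^(2.57)) = 1/(1 + 13.07) = 0.07109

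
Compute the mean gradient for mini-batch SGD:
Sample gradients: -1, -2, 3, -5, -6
Average gradient = -2.2

Average = (1/5)(-1 + -2 + 3 + -5 + -6) = -11/5 = -2.2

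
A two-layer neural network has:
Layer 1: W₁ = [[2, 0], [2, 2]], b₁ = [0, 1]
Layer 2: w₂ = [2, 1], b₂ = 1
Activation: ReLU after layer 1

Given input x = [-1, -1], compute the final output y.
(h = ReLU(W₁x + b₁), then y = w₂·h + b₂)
y = 1

Layer 1 pre-activation: z₁ = [-2, -3]
After ReLU: h = [0, 0]
Layer 2 output: y = 2×0 + 1×0 + 1 = 1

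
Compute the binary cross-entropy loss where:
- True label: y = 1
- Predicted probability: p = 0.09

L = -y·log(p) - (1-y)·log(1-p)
L = 2.408

L = -1·log(0.09) - 0·log(0.91) = -log(0.09) = 2.408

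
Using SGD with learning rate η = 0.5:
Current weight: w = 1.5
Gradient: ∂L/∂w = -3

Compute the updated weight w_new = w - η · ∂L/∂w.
w_new = 3

w_new = w - η·∂L/∂w = 1.5 - 0.5×(-3) = 1.5 - (-1.5) = 3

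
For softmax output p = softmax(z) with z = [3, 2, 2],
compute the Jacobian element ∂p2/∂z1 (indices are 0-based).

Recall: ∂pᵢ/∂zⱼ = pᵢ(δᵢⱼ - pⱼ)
∂p2/∂z1 = -0.04492

p = softmax(z) = [0.5761, 0.2119, 0.2119]
p2 = 0.2119, p1 = 0.2119

∂p2/∂z1 = -p2 × p1 = -0.2119 × 0.2119 = -0.04492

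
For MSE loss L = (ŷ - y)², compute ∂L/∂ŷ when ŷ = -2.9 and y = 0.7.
∂L/∂ŷ = -7.2

∂L/∂ŷ = 2(ŷ - y) = 2(-2.9 - 0.7) = 2(-3.6) = -7.2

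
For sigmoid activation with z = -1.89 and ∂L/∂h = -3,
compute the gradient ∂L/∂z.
∂L/∂z = -0.3421

σ(-1.89) = 0.1312
σ'(-1.89) = σ(-1.89)(1 - σ(-1.89)) = 0.1312 × 0.8688 = 0.114
∂L/∂z = ∂L/∂h · σ'(z) = -3 × 0.114 = -0.3421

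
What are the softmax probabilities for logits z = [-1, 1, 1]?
p = [0.0634, 0.4683, 0.4683]

exp(z) = [0.3679, 2.718, 2.718]
Sum = 5.804
p = [0.0634, 0.4683, 0.4683]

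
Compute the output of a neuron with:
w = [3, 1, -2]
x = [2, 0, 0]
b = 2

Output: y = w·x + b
y = 8

y = (3)(2) + (1)(0) + (-2)(0) + 2 = 8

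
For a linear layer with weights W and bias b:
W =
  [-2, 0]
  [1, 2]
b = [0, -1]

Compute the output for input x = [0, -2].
y = [0, -5]

Wx = [-2×0 + 0×-2, 1×0 + 2×-2]
   = [0, -4]
y = Wx + b = [0 + 0, -4 + -1] = [0, -5]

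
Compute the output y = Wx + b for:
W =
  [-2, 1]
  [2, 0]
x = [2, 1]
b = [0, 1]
y = [-3, 5]

Wx = [-2×2 + 1×1, 2×2 + 0×1]
   = [-3, 4]
y = Wx + b = [-3 + 0, 4 + 1] = [-3, 5]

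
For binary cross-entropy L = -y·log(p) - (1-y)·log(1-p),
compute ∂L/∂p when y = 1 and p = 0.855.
∂L/∂p = -1.17

∂L/∂p = -y/p + (1-y)/(1-p) = -1/0.855 + 0 = -1.17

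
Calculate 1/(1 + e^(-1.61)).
0.8334

sigmoid(1.61) = 1/(1 + e^(-1.61)) = 1/(1 + 0.1999) = 0.8334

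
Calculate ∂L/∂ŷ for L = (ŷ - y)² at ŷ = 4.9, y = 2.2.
∂L/∂ŷ = 5.4

∂L/∂ŷ = 2(ŷ - y) = 2(4.9 - 2.2) = 2(2.7) = 5.4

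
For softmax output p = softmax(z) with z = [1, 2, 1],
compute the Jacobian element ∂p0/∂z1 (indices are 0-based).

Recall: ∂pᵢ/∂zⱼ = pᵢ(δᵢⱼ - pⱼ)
∂p0/∂z1 = -0.1221

p = softmax(z) = [0.2119, 0.5761, 0.2119]
p0 = 0.2119, p1 = 0.5761

∂p0/∂z1 = -p0 × p1 = -0.2119 × 0.5761 = -0.1221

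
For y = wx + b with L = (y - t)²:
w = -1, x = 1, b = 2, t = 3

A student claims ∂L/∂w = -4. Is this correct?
Correct

y = (-1)(1) + 2 = 1
∂L/∂y = 2(y - t) = 2(1 - 3) = -4
∂y/∂w = x = 1
∂L/∂w = -4 × 1 = -4

Claimed value: -4
Correct: The correct gradient is -4.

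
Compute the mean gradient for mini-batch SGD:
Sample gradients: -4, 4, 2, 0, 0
Average gradient = 0.4

Average = (1/5)(-4 + 4 + 2 + 0 + 0) = 2/5 = 0.4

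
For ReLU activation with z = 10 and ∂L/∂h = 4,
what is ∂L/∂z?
∂L/∂z = 4

h = ReLU(10) = 10
Since z > 0: ∂h/∂z = 1
∂L/∂z = ∂L/∂h · ∂h/∂z = 4 × 1 = 4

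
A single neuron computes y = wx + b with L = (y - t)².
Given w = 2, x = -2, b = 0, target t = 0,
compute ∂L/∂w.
∂L/∂w = 16

y = wx + b = (2)(-2) + 0 = -4
∂L/∂y = 2(y - t) = 2(-4 - 0) = -8
∂y/∂w = x = -2
∂L/∂w = ∂L/∂y · ∂y/∂w = -8 × -2 = 16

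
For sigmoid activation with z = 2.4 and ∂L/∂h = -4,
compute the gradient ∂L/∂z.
∂L/∂z = -0.305

σ(2.4) = 0.9168
σ'(2.4) = σ(2.4)(1 - σ(2.4)) = 0.9168 × 0.08317 = 0.07625
∂L/∂z = ∂L/∂h · σ'(z) = -4 × 0.07625 = -0.305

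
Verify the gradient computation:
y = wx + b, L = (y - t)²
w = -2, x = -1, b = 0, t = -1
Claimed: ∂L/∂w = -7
Incorrect

y = (-2)(-1) + 0 = 2
∂L/∂y = 2(y - t) = 2(2 - -1) = 6
∂y/∂w = x = -1
∂L/∂w = 6 × -1 = -6

Claimed value: -7
Incorrect: The correct gradient is -6.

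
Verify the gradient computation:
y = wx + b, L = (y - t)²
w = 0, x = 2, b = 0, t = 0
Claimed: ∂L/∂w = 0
Correct

y = (0)(2) + 0 = 0
∂L/∂y = 2(y - t) = 2(0 - 0) = 0
∂y/∂w = x = 2
∂L/∂w = 0 × 2 = 0

Claimed value: 0
Correct: The correct gradient is 0.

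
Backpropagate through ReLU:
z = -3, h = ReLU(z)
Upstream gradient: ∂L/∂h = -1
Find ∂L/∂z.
∂L/∂z = 0

h = ReLU(-3) = 0
Since z < 0: ∂h/∂z = 0
∂L/∂z = ∂L/∂h · ∂h/∂z = -1 × 0 = 0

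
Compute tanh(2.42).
0.9843

tanh(2.42) = (e^(2.42) - e^(-2.42))/(e^(2.42) + e^(-2.42)) = 0.9843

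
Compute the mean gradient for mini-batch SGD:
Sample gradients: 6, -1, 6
Average gradient = 3.667

Average = (1/3)(6 + -1 + 6) = 11/3 = 3.667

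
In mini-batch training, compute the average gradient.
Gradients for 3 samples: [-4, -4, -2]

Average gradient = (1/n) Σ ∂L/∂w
Average gradient = -3.333

Average = (1/3)(-4 + -4 + -2) = -10/3 = -3.333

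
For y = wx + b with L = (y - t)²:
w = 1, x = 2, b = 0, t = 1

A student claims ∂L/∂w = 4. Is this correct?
Correct

y = (1)(2) + 0 = 2
∂L/∂y = 2(y - t) = 2(2 - 1) = 2
∂y/∂w = x = 2
∂L/∂w = 2 × 2 = 4

Claimed value: 4
Correct: The correct gradient is 4.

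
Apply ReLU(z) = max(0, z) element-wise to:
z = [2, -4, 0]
h = [2, 0, 0]

ReLU applied element-wise: max(0,2)=2, max(0,-4)=0, max(0,0)=0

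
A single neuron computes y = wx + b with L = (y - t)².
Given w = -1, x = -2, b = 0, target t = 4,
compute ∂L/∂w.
∂L/∂w = 8

y = wx + b = (-1)(-2) + 0 = 2
∂L/∂y = 2(y - t) = 2(2 - 4) = -4
∂y/∂w = x = -2
∂L/∂w = ∂L/∂y · ∂y/∂w = -4 × -2 = 8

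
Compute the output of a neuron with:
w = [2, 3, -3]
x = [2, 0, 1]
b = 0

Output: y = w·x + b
y = 1

y = (2)(2) + (3)(0) + (-3)(1) + 0 = 1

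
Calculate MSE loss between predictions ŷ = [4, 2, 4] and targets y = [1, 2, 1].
MSE = 6

MSE = (1/3)((4-1)² + (2-2)² + (4-1)²) = (1/3)(9 + 0 + 9) = 6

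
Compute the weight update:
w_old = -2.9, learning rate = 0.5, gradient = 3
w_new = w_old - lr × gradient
w_new = -4.4

w_new = w - η·∂L/∂w = -2.9 - 0.5×(3) = -2.9 - (1.5) = -4.4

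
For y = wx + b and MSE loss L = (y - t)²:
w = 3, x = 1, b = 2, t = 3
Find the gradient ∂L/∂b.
∂L/∂b = 4

y = wx + b = (3)(1) + 2 = 5
∂L/∂y = 2(y - t) = 2(5 - 3) = 4
∂y/∂b = 1
∂L/∂b = ∂L/∂y · ∂y/∂b = 4 × 1 = 4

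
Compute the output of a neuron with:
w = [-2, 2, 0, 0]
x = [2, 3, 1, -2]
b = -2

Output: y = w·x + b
y = 0

y = (-2)(2) + (2)(3) + (0)(1) + (0)(-2) + -2 = 0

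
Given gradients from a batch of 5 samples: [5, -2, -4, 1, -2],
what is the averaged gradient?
Average gradient = -0.4

Average = (1/5)(5 + -2 + -4 + 1 + -2) = -2/5 = -0.4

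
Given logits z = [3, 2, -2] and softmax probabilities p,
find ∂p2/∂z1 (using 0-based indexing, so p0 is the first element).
∂p2/∂z1 = -0.001312

p = softmax(z) = [0.7275, 0.2676, 0.004902]
p2 = 0.004902, p1 = 0.2676

∂p2/∂z1 = -p2 × p1 = -0.004902 × 0.2676 = -0.001312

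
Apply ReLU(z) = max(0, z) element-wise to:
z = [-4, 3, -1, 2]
h = [0, 3, 0, 2]

ReLU applied element-wise: max(0,-4)=0, max(0,3)=3, max(0,-1)=0, max(0,2)=2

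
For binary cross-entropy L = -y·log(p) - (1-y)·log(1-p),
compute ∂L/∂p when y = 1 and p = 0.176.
∂L/∂p = -5.682

∂L/∂p = -y/p + (1-y)/(1-p) = -1/0.176 + 0 = -5.682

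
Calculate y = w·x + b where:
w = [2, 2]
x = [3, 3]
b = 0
y = 12

y = (2)(3) + (2)(3) + 0 = 12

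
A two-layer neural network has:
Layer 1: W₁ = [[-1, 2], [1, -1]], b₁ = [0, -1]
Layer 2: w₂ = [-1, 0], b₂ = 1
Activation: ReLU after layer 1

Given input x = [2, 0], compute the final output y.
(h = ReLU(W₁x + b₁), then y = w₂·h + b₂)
y = 1

Layer 1 pre-activation: z₁ = [-2, 1]
After ReLU: h = [0, 1]
Layer 2 output: y = -1×0 + 0×1 + 1 = 1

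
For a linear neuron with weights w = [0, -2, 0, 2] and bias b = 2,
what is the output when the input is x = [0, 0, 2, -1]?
y = 0

y = (0)(0) + (-2)(0) + (0)(2) + (2)(-1) + 2 = 0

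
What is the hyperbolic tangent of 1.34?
0.8717

tanh(1.34) = (e^(1.34) - e^(-1.34))/(e^(1.34) + e^(-1.34)) = 0.8717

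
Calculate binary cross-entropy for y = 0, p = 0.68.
L = 1.139

L = -0·log(0.68) - 1·log(0.32) = -log(0.32) = 1.139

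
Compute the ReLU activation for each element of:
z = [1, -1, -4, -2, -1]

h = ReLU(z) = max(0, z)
h = [1, 0, 0, 0, 0]

ReLU applied element-wise: max(0,1)=1, max(0,-1)=0, max(0,-4)=0, max(0,-2)=0, max(0,-1)=0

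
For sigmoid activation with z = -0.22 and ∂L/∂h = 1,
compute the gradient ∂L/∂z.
∂L/∂z = 0.247

σ(-0.22) = 0.4452
σ'(-0.22) = σ(-0.22)(1 - σ(-0.22)) = 0.4452 × 0.5548 = 0.247
∂L/∂z = ∂L/∂h · σ'(z) = 1 × 0.247 = 0.247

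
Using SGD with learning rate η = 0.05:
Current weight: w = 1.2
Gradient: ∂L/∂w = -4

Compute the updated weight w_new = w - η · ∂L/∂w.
w_new = 1.4

w_new = w - η·∂L/∂w = 1.2 - 0.05×(-4) = 1.2 - (-0.2) = 1.4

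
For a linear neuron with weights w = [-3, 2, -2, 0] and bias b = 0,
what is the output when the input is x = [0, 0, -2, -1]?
y = 4

y = (-3)(0) + (2)(0) + (-2)(-2) + (0)(-1) + 0 = 4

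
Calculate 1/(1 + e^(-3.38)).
0.9671

sigmoid(3.38) = 1/(1 + e^(-3.38)) = 1/(1 + 0.03405) = 0.9671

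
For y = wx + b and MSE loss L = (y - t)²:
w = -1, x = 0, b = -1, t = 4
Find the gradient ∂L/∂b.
∂L/∂b = -10

y = wx + b = (-1)(0) + -1 = -1
∂L/∂y = 2(y - t) = 2(-1 - 4) = -10
∂y/∂b = 1
∂L/∂b = ∂L/∂y · ∂y/∂b = -10 × 1 = -10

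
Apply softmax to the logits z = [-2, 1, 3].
p = [0.0059, 0.1185, 0.8756]

exp(z) = [0.1353, 2.718, 20.09]
Sum = 22.94
p = [0.0059, 0.1185, 0.8756]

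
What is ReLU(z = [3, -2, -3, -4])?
h = [3, 0, 0, 0]

ReLU applied element-wise: max(0,3)=3, max(0,-2)=0, max(0,-3)=0, max(0,-4)=0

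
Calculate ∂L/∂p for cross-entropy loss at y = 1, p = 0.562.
∂L/∂p = -1.779

∂L/∂p = -y/p + (1-y)/(1-p) = -1/0.562 + 0 = -1.779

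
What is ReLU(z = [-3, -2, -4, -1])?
h = [0, 0, 0, 0]

ReLU applied element-wise: max(0,-3)=0, max(0,-2)=0, max(0,-4)=0, max(0,-1)=0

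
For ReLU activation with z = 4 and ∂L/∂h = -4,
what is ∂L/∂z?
∂L/∂z = -4

h = ReLU(4) = 4
Since z > 0: ∂h/∂z = 1
∂L/∂z = ∂L/∂h · ∂h/∂z = -4 × 1 = -4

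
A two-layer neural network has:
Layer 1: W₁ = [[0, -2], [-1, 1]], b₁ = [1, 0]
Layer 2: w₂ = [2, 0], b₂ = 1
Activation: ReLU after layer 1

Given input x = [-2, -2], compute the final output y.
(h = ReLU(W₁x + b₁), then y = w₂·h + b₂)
y = 11

Layer 1 pre-activation: z₁ = [5, 0]
After ReLU: h = [5, 0]
Layer 2 output: y = 2×5 + 0×0 + 1 = 11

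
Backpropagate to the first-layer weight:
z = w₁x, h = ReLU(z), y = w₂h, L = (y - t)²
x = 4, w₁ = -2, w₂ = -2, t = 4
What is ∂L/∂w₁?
∂L/∂w₁ = 0

Forward pass:
z = w₁x = -2×4 = -8
h = ReLU(-8) = 0
y = w₂h = -2×0 = 0

Backward pass:
∂L/∂y = 2(y - t) = 2(0 - 4) = -8
∂y/∂h = w₂ = -2
∂h/∂z = 0 (ReLU derivative)
∂z/∂w₁ = x = 4

∂L/∂w₁ = -8 × -2 × 0 × 4 = 0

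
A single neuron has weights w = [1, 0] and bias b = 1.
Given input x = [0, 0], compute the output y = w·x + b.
y = 1

y = (1)(0) + (0)(0) + 1 = 1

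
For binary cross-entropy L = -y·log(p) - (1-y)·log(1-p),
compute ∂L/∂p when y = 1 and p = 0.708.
∂L/∂p = -1.412

∂L/∂p = -y/p + (1-y)/(1-p) = -1/0.708 + 0 = -1.412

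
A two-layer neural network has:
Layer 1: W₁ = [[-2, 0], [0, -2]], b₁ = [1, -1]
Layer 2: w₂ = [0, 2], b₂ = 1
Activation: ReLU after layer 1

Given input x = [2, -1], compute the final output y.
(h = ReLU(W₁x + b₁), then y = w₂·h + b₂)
y = 3

Layer 1 pre-activation: z₁ = [-3, 1]
After ReLU: h = [0, 1]
Layer 2 output: y = 0×0 + 2×1 + 1 = 3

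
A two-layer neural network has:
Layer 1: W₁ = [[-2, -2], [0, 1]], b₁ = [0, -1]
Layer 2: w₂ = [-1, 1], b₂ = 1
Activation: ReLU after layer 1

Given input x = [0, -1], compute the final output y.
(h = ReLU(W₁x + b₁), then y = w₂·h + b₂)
y = -1

Layer 1 pre-activation: z₁ = [2, -2]
After ReLU: h = [2, 0]
Layer 2 output: y = -1×2 + 1×0 + 1 = -1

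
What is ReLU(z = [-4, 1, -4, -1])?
h = [0, 1, 0, 0]

ReLU applied element-wise: max(0,-4)=0, max(0,1)=1, max(0,-4)=0, max(0,-1)=0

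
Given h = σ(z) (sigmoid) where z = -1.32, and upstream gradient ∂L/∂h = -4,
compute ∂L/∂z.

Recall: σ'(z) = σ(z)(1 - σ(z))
∂L/∂z = -0.6655

σ(-1.32) = 0.2108
σ'(-1.32) = σ(-1.32)(1 - σ(-1.32)) = 0.2108 × 0.7892 = 0.1664
∂L/∂z = ∂L/∂h · σ'(z) = -4 × 0.1664 = -0.6655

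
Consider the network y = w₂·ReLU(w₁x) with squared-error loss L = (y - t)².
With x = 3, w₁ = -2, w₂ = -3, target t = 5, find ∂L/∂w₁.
∂L/∂w₁ = 0

Forward pass:
z = w₁x = -2×3 = -6
h = ReLU(-6) = 0
y = w₂h = -3×0 = 0

Backward pass:
∂L/∂y = 2(y - t) = 2(0 - 5) = -10
∂y/∂h = w₂ = -3
∂h/∂z = 0 (ReLU derivative)
∂z/∂w₁ = x = 3

∂L/∂w₁ = -10 × -3 × 0 × 3 = 0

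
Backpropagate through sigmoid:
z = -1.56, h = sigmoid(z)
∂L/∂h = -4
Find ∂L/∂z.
∂L/∂z = -0.574

σ(-1.56) = 0.1736
σ'(-1.56) = σ(-1.56)(1 - σ(-1.56)) = 0.1736 × 0.8264 = 0.1435
∂L/∂z = ∂L/∂h · σ'(z) = -4 × 0.1435 = -0.574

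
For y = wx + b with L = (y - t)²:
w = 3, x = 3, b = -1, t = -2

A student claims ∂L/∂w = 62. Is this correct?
Incorrect

y = (3)(3) + -1 = 8
∂L/∂y = 2(y - t) = 2(8 - -2) = 20
∂y/∂w = x = 3
∂L/∂w = 20 × 3 = 60

Claimed value: 62
Incorrect: The correct gradient is 60.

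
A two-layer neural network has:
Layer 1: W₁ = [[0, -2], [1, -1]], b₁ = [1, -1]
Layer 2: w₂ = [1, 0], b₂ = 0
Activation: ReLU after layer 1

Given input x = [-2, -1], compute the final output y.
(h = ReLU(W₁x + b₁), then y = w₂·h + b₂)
y = 3

Layer 1 pre-activation: z₁ = [3, -2]
After ReLU: h = [3, 0]
Layer 2 output: y = 1×3 + 0×0 + 0 = 3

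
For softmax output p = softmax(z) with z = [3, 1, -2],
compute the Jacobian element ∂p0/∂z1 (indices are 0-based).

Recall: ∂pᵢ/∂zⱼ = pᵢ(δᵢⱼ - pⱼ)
∂p0/∂z1 = -0.1038

p = softmax(z) = [0.8756, 0.1185, 0.0059]
p0 = 0.8756, p1 = 0.1185

∂p0/∂z1 = -p0 × p1 = -0.8756 × 0.1185 = -0.1038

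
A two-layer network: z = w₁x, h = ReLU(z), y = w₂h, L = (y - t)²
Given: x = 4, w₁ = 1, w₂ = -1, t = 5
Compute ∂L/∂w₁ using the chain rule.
∂L/∂w₁ = 72

Forward pass:
z = w₁x = 1×4 = 4
h = ReLU(4) = 4
y = w₂h = -1×4 = -4

Backward pass:
∂L/∂y = 2(y - t) = 2(-4 - 5) = -18
∂y/∂h = w₂ = -1
∂h/∂z = 1 (ReLU derivative)
∂z/∂w₁ = x = 4

∂L/∂w₁ = -18 × -1 × 1 × 4 = 72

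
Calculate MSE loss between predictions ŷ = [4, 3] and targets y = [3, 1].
MSE = 2.5

MSE = (1/2)((4-3)² + (3-1)²) = (1/2)(1 + 4) = 2.5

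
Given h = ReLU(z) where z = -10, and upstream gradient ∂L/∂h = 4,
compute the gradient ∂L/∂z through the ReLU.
∂L/∂z = 0

h = ReLU(-10) = 0
Since z < 0: ∂h/∂z = 0
∂L/∂z = ∂L/∂h · ∂h/∂z = 4 × 0 = 0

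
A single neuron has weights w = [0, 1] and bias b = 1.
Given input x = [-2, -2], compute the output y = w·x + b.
y = -1

y = (0)(-2) + (1)(-2) + 1 = -1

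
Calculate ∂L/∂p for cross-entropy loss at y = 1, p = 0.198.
∂L/∂p = -5.051

∂L/∂p = -y/p + (1-y)/(1-p) = -1/0.198 + 0 = -5.051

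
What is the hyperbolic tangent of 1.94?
0.9595

tanh(1.94) = (e^(1.94) - e^(-1.94))/(e^(1.94) + e^(-1.94)) = 0.9595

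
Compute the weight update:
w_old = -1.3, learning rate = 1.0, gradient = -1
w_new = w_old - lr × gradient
w_new = -0.3

w_new = w - η·∂L/∂w = -1.3 - 1.0×(-1) = -1.3 - (-1) = -0.3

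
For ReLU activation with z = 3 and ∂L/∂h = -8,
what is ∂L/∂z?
∂L/∂z = -8

h = ReLU(3) = 3
Since z > 0: ∂h/∂z = 1
∂L/∂z = ∂L/∂h · ∂h/∂z = -8 × 1 = -8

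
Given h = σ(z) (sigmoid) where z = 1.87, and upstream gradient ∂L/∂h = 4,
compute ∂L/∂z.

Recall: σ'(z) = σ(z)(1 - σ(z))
∂L/∂z = 0.4628

σ(1.87) = 0.8665
σ'(1.87) = σ(1.87)(1 - σ(1.87)) = 0.8665 × 0.1335 = 0.1157
∂L/∂z = ∂L/∂h · σ'(z) = 4 × 0.1157 = 0.4628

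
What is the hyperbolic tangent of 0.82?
0.6751

tanh(0.82) = (e^(0.82) - e^(-0.82))/(e^(0.82) + e^(-0.82)) = 0.6751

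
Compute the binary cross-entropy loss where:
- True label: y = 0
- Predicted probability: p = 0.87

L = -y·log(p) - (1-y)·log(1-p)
L = 2.04

L = -0·log(0.87) - 1·log(0.13) = -log(0.13) = 2.04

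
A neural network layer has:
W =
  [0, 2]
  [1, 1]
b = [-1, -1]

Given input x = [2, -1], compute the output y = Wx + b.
y = [-3, 0]

Wx = [0×2 + 2×-1, 1×2 + 1×-1]
   = [-2, 1]
y = Wx + b = [-2 + -1, 1 + -1] = [-3, 0]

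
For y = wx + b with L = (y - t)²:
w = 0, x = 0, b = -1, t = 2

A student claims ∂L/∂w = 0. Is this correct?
Correct

y = (0)(0) + -1 = -1
∂L/∂y = 2(y - t) = 2(-1 - 2) = -6
∂y/∂w = x = 0
∂L/∂w = -6 × 0 = 0

Claimed value: 0
Correct: The correct gradient is 0.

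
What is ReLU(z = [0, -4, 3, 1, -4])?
h = [0, 0, 3, 1, 0]

ReLU applied element-wise: max(0,0)=0, max(0,-4)=0, max(0,3)=3, max(0,1)=1, max(0,-4)=0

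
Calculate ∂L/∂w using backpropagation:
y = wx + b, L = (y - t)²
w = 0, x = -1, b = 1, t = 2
∂L/∂w = 2

y = wx + b = (0)(-1) + 1 = 1
∂L/∂y = 2(y - t) = 2(1 - 2) = -2
∂y/∂w = x = -1
∂L/∂w = ∂L/∂y · ∂y/∂w = -2 × -1 = 2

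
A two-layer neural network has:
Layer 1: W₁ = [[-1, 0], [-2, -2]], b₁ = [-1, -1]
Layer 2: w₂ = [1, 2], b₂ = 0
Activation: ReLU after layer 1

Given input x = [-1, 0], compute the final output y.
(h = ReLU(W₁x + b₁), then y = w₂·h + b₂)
y = 2

Layer 1 pre-activation: z₁ = [0, 1]
After ReLU: h = [0, 1]
Layer 2 output: y = 1×0 + 2×1 + 0 = 2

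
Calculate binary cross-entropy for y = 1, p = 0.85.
L = 0.1625

L = -1·log(0.85) - 0·log(0.15) = -log(0.85) = 0.1625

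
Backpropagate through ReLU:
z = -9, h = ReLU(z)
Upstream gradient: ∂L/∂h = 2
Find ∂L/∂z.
∂L/∂z = 0

h = ReLU(-9) = 0
Since z < 0: ∂h/∂z = 0
∂L/∂z = ∂L/∂h · ∂h/∂z = 2 × 0 = 0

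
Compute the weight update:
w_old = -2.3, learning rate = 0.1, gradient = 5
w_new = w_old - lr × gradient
w_new = -2.8

w_new = w - η·∂L/∂w = -2.3 - 0.1×(5) = -2.3 - (0.5) = -2.8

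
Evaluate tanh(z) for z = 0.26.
0.2543

tanh(0.26) = (e^(0.26) - e^(-0.26))/(e^(0.26) + e^(-0.26)) = 0.2543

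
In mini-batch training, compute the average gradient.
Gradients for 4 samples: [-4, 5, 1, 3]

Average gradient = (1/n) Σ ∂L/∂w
Average gradient = 1.25

Average = (1/4)(-4 + 5 + 1 + 3) = 5/4 = 1.25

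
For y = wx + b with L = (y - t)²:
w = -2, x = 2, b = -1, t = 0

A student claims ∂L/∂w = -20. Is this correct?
Correct

y = (-2)(2) + -1 = -5
∂L/∂y = 2(y - t) = 2(-5 - 0) = -10
∂y/∂w = x = 2
∂L/∂w = -10 × 2 = -20

Claimed value: -20
Correct: The correct gradient is -20.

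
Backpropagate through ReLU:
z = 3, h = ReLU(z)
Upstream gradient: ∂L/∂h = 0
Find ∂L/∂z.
∂L/∂z = 0

h = ReLU(3) = 3
Since z > 0: ∂h/∂z = 1
∂L/∂z = ∂L/∂h · ∂h/∂z = 0 × 1 = 0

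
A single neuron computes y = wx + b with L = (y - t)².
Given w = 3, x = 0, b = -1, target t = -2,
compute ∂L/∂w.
∂L/∂w = 0

y = wx + b = (3)(0) + -1 = -1
∂L/∂y = 2(y - t) = 2(-1 - -2) = 2
∂y/∂w = x = 0
∂L/∂w = ∂L/∂y · ∂y/∂w = 2 × 0 = 0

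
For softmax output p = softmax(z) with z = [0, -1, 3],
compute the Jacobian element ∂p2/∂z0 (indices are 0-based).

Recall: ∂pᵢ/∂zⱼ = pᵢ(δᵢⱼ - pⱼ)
∂p2/∂z0 = -0.04364

p = softmax(z) = [0.04661, 0.01715, 0.9362]
p2 = 0.9362, p0 = 0.04661

∂p2/∂z0 = -p2 × p0 = -0.9362 × 0.04661 = -0.04364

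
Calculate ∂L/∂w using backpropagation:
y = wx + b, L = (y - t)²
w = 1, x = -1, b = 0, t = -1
∂L/∂w = 0

y = wx + b = (1)(-1) + 0 = -1
∂L/∂y = 2(y - t) = 2(-1 - -1) = 0
∂y/∂w = x = -1
∂L/∂w = ∂L/∂y · ∂y/∂w = 0 × -1 = 0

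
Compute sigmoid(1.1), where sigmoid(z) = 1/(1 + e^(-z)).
0.7503

sigmoid(1.1) = 1/(1 + e^(-1.1)) = 1/(1 + 0.3329) = 0.7503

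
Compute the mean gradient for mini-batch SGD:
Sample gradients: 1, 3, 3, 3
Average gradient = 2.5

Average = (1/4)(1 + 3 + 3 + 3) = 10/4 = 2.5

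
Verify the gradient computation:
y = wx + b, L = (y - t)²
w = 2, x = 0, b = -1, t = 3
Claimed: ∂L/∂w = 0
Correct

y = (2)(0) + -1 = -1
∂L/∂y = 2(y - t) = 2(-1 - 3) = -8
∂y/∂w = x = 0
∂L/∂w = -8 × 0 = 0

Claimed value: 0
Correct: The correct gradient is 0.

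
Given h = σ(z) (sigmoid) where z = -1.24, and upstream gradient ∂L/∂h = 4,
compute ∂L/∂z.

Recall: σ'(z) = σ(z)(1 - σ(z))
∂L/∂z = 0.6963

σ(-1.24) = 0.2244
σ'(-1.24) = σ(-1.24)(1 - σ(-1.24)) = 0.2244 × 0.7756 = 0.1741
∂L/∂z = ∂L/∂h · σ'(z) = 4 × 0.1741 = 0.6963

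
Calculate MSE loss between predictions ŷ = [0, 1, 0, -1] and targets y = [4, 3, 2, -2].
MSE = 6.25

MSE = (1/4)((0-4)² + (1-3)² + (0-2)² + (-1--2)²) = (1/4)(16 + 4 + 4 + 1) = 6.25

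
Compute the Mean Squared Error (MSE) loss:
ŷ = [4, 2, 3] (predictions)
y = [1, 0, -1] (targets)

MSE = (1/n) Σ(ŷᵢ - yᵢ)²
MSE = 9.667

MSE = (1/3)((4-1)² + (2-0)² + (3--1)²) = (1/3)(9 + 4 + 16) = 9.667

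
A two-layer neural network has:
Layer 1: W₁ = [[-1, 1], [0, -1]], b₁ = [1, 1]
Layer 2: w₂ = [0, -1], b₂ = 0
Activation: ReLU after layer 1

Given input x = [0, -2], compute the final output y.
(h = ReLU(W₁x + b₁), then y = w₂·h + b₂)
y = -3

Layer 1 pre-activation: z₁ = [-1, 3]
After ReLU: h = [0, 3]
Layer 2 output: y = 0×0 + -1×3 + 0 = -3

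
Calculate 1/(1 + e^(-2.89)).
0.9473

sigmoid(2.89) = 1/(1 + e^(-2.89)) = 1/(1 + 0.05558) = 0.9473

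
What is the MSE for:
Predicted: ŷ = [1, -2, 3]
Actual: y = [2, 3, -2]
MSE = 17

MSE = (1/3)((1-2)² + (-2-3)² + (3--2)²) = (1/3)(1 + 25 + 25) = 17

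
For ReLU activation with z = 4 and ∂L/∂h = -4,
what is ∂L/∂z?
∂L/∂z = -4

h = ReLU(4) = 4
Since z > 0: ∂h/∂z = 1
∂L/∂z = ∂L/∂h · ∂h/∂z = -4 × 1 = -4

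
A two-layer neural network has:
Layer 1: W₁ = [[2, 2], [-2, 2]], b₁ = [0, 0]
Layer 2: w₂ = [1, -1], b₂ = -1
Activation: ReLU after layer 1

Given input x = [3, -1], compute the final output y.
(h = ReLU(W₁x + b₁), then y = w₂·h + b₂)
y = 3

Layer 1 pre-activation: z₁ = [4, -8]
After ReLU: h = [4, 0]
Layer 2 output: y = 1×4 + -1×0 + -1 = 3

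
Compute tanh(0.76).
0.6411

tanh(0.76) = (e^(0.76) - e^(-0.76))/(e^(0.76) + e^(-0.76)) = 0.6411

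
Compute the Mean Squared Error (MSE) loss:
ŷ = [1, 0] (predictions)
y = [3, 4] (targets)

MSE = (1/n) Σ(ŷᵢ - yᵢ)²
MSE = 10

MSE = (1/2)((1-3)² + (0-4)²) = (1/2)(4 + 16) = 10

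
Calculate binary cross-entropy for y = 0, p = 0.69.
L = 1.171

L = -0·log(0.69) - 1·log(0.31) = -log(0.31) = 1.171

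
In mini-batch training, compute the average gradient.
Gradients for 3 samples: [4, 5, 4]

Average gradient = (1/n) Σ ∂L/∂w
Average gradient = 4.333

Average = (1/3)(4 + 5 + 4) = 13/3 = 4.333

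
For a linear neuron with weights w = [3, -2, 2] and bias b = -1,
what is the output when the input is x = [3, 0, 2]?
y = 12

y = (3)(3) + (-2)(0) + (2)(2) + -1 = 12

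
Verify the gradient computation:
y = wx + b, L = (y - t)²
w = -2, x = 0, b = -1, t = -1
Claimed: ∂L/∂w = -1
Incorrect

y = (-2)(0) + -1 = -1
∂L/∂y = 2(y - t) = 2(-1 - -1) = 0
∂y/∂w = x = 0
∂L/∂w = 0 × 0 = 0

Claimed value: -1
Incorrect: The correct gradient is 0.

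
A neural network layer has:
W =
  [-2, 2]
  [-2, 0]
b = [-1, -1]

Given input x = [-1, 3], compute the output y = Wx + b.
y = [7, 1]

Wx = [-2×-1 + 2×3, -2×-1 + 0×3]
   = [8, 2]
y = Wx + b = [8 + -1, 2 + -1] = [7, 1]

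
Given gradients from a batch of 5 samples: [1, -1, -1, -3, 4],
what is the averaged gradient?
Average gradient = 0

Average = (1/5)(1 + -1 + -1 + -3 + 4) = 0/5 = 0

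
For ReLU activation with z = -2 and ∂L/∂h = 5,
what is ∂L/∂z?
∂L/∂z = 0

h = ReLU(-2) = 0
Since z < 0: ∂h/∂z = 0
∂L/∂z = ∂L/∂h · ∂h/∂z = 5 × 0 = 0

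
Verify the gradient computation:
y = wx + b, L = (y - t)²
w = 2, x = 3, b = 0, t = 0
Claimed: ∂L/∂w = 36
Correct

y = (2)(3) + 0 = 6
∂L/∂y = 2(y - t) = 2(6 - 0) = 12
∂y/∂w = x = 3
∂L/∂w = 12 × 3 = 36

Claimed value: 36
Correct: The correct gradient is 36.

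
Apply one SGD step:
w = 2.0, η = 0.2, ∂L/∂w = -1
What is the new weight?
w_new = 2.2

w_new = w - η·∂L/∂w = 2.0 - 0.2×(-1) = 2.0 - (-0.2) = 2.2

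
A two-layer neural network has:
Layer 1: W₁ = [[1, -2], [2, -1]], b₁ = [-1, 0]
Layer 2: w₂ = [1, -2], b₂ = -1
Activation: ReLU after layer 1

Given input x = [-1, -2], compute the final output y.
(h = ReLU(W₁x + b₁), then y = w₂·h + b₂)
y = 1

Layer 1 pre-activation: z₁ = [2, 0]
After ReLU: h = [2, 0]
Layer 2 output: y = 1×2 + -2×0 + -1 = 1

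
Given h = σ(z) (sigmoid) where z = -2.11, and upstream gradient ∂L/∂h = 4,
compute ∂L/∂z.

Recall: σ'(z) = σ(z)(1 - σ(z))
∂L/∂z = 0.3857

σ(-2.11) = 0.1081
σ'(-2.11) = σ(-2.11)(1 - σ(-2.11)) = 0.1081 × 0.8919 = 0.09644
∂L/∂z = ∂L/∂h · σ'(z) = 4 × 0.09644 = 0.3857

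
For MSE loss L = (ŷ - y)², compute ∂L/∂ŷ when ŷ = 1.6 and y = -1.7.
∂L/∂ŷ = 6.6

∂L/∂ŷ = 2(ŷ - y) = 2(1.6 - -1.7) = 2(3.3) = 6.6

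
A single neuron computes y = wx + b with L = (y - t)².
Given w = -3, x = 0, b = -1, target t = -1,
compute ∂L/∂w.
∂L/∂w = 0

y = wx + b = (-3)(0) + -1 = -1
∂L/∂y = 2(y - t) = 2(-1 - -1) = 0
∂y/∂w = x = 0
∂L/∂w = ∂L/∂y · ∂y/∂w = 0 × 0 = 0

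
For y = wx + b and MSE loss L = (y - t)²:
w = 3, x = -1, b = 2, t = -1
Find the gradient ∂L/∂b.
∂L/∂b = 0

y = wx + b = (3)(-1) + 2 = -1
∂L/∂y = 2(y - t) = 2(-1 - -1) = 0
∂y/∂b = 1
∂L/∂b = ∂L/∂y · ∂y/∂b = 0 × 1 = 0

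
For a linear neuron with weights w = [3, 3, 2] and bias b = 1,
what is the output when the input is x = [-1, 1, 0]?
y = 1

y = (3)(-1) + (3)(1) + (2)(0) + 1 = 1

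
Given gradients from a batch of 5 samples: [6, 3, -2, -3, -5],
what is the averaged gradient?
Average gradient = -0.2

Average = (1/5)(6 + 3 + -2 + -3 + -5) = -1/5 = -0.2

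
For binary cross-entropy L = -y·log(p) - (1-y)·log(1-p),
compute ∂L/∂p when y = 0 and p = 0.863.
∂L/∂p = 7.299

∂L/∂p = -y/p + (1-y)/(1-p) = 0 + 1/0.137 = 7.299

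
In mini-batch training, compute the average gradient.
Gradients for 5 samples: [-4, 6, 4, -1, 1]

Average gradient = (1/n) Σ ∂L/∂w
Average gradient = 1.2

Average = (1/5)(-4 + 6 + 4 + -1 + 1) = 6/5 = 1.2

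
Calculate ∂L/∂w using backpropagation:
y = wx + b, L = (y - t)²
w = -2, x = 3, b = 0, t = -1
∂L/∂w = -30

y = wx + b = (-2)(3) + 0 = -6
∂L/∂y = 2(y - t) = 2(-6 - -1) = -10
∂y/∂w = x = 3
∂L/∂w = ∂L/∂y · ∂y/∂w = -10 × 3 = -30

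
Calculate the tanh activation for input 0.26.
0.2543

tanh(0.26) = (e^(0.26) - e^(-0.26))/(e^(0.26) + e^(-0.26)) = 0.2543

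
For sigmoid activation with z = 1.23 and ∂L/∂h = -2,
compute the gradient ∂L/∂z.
∂L/∂z = -0.35

σ(1.23) = 0.7738
σ'(1.23) = σ(1.23)(1 - σ(1.23)) = 0.7738 × 0.2262 = 0.175
∂L/∂z = ∂L/∂h · σ'(z) = -2 × 0.175 = -0.35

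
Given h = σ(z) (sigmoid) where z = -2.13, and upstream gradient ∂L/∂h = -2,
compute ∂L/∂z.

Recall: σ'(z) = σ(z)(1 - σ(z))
∂L/∂z = -0.1899

σ(-2.13) = 0.1062
σ'(-2.13) = σ(-2.13)(1 - σ(-2.13)) = 0.1062 × 0.8938 = 0.09493
∂L/∂z = ∂L/∂h · σ'(z) = -2 × 0.09493 = -0.1899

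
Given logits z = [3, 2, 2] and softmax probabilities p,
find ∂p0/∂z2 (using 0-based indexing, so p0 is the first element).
∂p0/∂z2 = -0.1221

p = softmax(z) = [0.5761, 0.2119, 0.2119]
p0 = 0.5761, p2 = 0.2119

∂p0/∂z2 = -p0 × p2 = -0.5761 × 0.2119 = -0.1221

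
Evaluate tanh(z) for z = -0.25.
-0.2449

tanh(-0.25) = (e^(-0.25) - e^(0.25))/(e^(-0.25) + e^(0.25)) = -0.2449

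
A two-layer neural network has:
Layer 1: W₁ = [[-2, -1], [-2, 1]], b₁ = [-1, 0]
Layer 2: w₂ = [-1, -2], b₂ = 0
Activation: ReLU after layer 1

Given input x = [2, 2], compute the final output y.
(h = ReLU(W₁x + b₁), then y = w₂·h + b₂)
y = 0

Layer 1 pre-activation: z₁ = [-7, -2]
After ReLU: h = [0, 0]
Layer 2 output: y = -1×0 + -2×0 + 0 = 0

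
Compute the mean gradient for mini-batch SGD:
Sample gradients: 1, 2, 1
Average gradient = 1.333

Average = (1/3)(1 + 2 + 1) = 4/3 = 1.333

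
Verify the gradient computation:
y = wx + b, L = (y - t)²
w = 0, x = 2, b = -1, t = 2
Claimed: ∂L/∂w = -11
Incorrect

y = (0)(2) + -1 = -1
∂L/∂y = 2(y - t) = 2(-1 - 2) = -6
∂y/∂w = x = 2
∂L/∂w = -6 × 2 = -12

Claimed value: -11
Incorrect: The correct gradient is -12.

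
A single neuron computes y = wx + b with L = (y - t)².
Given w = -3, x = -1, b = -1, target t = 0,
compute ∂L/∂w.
∂L/∂w = -4

y = wx + b = (-3)(-1) + -1 = 2
∂L/∂y = 2(y - t) = 2(2 - 0) = 4
∂y/∂w = x = -1
∂L/∂w = ∂L/∂y · ∂y/∂w = 4 × -1 = -4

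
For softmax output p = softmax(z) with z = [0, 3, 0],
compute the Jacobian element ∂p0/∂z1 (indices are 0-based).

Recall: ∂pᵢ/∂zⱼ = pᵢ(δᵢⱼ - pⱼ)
∂p0/∂z1 = -0.04118

p = softmax(z) = [0.04528, 0.9094, 0.04528]
p0 = 0.04528, p1 = 0.9094

∂p0/∂z1 = -p0 × p1 = -0.04528 × 0.9094 = -0.04118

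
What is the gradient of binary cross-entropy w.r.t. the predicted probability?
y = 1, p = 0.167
∂L/∂p = -5.988

∂L/∂p = -y/p + (1-y)/(1-p) = -1/0.167 + 0 = -5.988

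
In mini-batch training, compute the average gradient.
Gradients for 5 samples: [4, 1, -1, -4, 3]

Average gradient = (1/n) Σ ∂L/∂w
Average gradient = 0.6

Average = (1/5)(4 + 1 + -1 + -4 + 3) = 3/5 = 0.6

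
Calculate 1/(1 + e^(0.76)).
0.3186

sigmoid(-0.76) = 1/(1 + e^(0.76)) = 1/(1 + 2.138) = 0.3186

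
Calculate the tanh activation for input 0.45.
0.4219

tanh(0.45) = (e^(0.45) - e^(-0.45))/(e^(0.45) + e^(-0.45)) = 0.4219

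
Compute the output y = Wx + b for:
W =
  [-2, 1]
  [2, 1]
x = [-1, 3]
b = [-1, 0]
y = [4, 1]

Wx = [-2×-1 + 1×3, 2×-1 + 1×3]
   = [5, 1]
y = Wx + b = [5 + -1, 1 + 0] = [4, 1]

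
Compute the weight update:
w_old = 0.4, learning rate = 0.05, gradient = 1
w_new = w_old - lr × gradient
w_new = 0.35

w_new = w - η·∂L/∂w = 0.4 - 0.05×(1) = 0.4 - (0.05) = 0.35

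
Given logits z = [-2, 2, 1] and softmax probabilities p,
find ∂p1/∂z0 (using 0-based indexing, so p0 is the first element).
∂p1/∂z0 = -0.009532

p = softmax(z) = [0.01321, 0.7214, 0.2654]
p1 = 0.7214, p0 = 0.01321

∂p1/∂z0 = -p1 × p0 = -0.7214 × 0.01321 = -0.009532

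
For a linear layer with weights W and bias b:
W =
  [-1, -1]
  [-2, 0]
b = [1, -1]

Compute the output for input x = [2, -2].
y = [1, -5]

Wx = [-1×2 + -1×-2, -2×2 + 0×-2]
   = [0, -4]
y = Wx + b = [0 + 1, -4 + -1] = [1, -5]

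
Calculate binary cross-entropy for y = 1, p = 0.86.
L = 0.1508

L = -1·log(0.86) - 0·log(0.14) = -log(0.86) = 0.1508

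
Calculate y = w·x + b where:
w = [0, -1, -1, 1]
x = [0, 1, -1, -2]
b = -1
y = -3

y = (0)(0) + (-1)(1) + (-1)(-1) + (1)(-2) + -1 = -3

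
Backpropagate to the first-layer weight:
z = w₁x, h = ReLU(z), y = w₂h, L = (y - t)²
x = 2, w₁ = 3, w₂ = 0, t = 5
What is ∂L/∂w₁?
∂L/∂w₁ = 0

Forward pass:
z = w₁x = 3×2 = 6
h = ReLU(6) = 6
y = w₂h = 0×6 = 0

Backward pass:
∂L/∂y = 2(y - t) = 2(0 - 5) = -10
∂y/∂h = w₂ = 0
∂h/∂z = 1 (ReLU derivative)
∂z/∂w₁ = x = 2

∂L/∂w₁ = -10 × 0 × 1 × 2 = 0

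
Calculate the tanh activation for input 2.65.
0.9901

tanh(2.65) = (e^(2.65) - e^(-2.65))/(e^(2.65) + e^(-2.65)) = 0.9901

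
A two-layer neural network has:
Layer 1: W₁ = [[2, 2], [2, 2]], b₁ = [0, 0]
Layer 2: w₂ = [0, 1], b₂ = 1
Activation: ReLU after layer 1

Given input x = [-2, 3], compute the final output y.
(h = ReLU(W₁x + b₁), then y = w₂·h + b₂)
y = 3

Layer 1 pre-activation: z₁ = [2, 2]
After ReLU: h = [2, 2]
Layer 2 output: y = 0×2 + 1×2 + 1 = 3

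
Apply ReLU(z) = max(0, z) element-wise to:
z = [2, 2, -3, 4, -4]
h = [2, 2, 0, 4, 0]

ReLU applied element-wise: max(0,2)=2, max(0,2)=2, max(0,-3)=0, max(0,4)=4, max(0,-4)=0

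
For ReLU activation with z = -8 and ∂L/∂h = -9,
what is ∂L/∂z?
∂L/∂z = 0

h = ReLU(-8) = 0
Since z < 0: ∂h/∂z = 0
∂L/∂z = ∂L/∂h · ∂h/∂z = -9 × 0 = 0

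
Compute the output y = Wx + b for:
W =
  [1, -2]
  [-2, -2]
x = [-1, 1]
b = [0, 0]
y = [-3, 0]

Wx = [1×-1 + -2×1, -2×-1 + -2×1]
   = [-3, 0]
y = Wx + b = [-3 + 0, 0 + 0] = [-3, 0]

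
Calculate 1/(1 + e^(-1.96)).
0.8765

sigmoid(1.96) = 1/(1 + e^(-1.96)) = 1/(1 + 0.1409) = 0.8765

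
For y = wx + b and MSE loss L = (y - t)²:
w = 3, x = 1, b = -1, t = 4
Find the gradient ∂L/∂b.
∂L/∂b = -4

y = wx + b = (3)(1) + -1 = 2
∂L/∂y = 2(y - t) = 2(2 - 4) = -4
∂y/∂b = 1
∂L/∂b = ∂L/∂y · ∂y/∂b = -4 × 1 = -4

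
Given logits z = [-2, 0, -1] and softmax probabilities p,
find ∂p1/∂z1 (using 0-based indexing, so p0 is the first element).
∂p1/∂z1 = 0.2227

p = softmax(z) = [0.09003, 0.6652, 0.2447]
p1 = 0.6652

∂p1/∂z1 = p1(1 - p1) = 0.6652 × (1 - 0.6652) = 0.2227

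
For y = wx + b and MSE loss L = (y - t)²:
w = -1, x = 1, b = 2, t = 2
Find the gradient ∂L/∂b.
∂L/∂b = -2

y = wx + b = (-1)(1) + 2 = 1
∂L/∂y = 2(y - t) = 2(1 - 2) = -2
∂y/∂b = 1
∂L/∂b = ∂L/∂y · ∂y/∂b = -2 × 1 = -2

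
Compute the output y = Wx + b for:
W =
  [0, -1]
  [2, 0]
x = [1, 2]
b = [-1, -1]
y = [-3, 1]

Wx = [0×1 + -1×2, 2×1 + 0×2]
   = [-2, 2]
y = Wx + b = [-2 + -1, 2 + -1] = [-3, 1]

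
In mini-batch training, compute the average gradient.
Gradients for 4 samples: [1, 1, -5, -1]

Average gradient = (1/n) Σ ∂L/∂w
Average gradient = -1

Average = (1/4)(1 + 1 + -5 + -1) = -4/4 = -1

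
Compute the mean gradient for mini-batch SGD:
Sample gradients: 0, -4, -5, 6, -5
Average gradient = -1.6

Average = (1/5)(0 + -4 + -5 + 6 + -5) = -8/5 = -1.6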